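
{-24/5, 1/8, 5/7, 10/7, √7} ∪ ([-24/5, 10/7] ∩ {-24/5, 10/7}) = {-24/5, 1/8, 5/7, 10/7, √7}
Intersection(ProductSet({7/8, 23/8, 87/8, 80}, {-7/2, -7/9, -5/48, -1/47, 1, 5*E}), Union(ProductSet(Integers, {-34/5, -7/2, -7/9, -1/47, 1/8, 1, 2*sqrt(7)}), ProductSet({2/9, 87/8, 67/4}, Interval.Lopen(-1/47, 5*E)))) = Union(ProductSet({87/8}, {1, 5*E}), ProductSet({80}, {-7/2, -7/9, -1/47, 1}))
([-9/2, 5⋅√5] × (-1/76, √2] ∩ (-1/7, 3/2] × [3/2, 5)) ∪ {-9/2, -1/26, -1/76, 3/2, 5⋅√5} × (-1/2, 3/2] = {-9/2, -1/26, -1/76, 3/2, 5⋅√5} × (-1/2, 3/2]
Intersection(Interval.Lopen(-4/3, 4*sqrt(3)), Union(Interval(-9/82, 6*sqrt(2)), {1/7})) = Interval(-9/82, 4*sqrt(3))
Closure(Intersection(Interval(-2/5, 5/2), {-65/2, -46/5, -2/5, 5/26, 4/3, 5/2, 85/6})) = {-2/5, 5/26, 4/3, 5/2}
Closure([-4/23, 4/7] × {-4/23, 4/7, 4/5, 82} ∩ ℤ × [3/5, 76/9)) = {0} × {4/5}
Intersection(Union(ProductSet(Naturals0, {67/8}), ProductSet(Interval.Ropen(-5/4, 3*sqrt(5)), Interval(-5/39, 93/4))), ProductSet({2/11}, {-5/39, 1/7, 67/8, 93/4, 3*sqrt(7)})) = ProductSet({2/11}, {-5/39, 1/7, 67/8, 93/4, 3*sqrt(7)})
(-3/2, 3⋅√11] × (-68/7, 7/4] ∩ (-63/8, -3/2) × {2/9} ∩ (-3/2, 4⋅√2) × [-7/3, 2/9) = ∅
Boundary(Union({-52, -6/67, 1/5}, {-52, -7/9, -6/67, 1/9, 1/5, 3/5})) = {-52, -7/9, -6/67, 1/9, 1/5, 3/5}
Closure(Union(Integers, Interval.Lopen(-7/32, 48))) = Union(Integers, Interval(-7/32, 48))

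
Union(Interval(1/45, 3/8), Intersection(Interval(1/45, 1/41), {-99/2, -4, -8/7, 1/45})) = Interval(1/45, 3/8)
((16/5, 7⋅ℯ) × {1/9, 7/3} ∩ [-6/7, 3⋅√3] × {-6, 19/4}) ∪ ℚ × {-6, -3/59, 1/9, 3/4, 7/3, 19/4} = ℚ × {-6, -3/59, 1/9, 3/4, 7/3, 19/4}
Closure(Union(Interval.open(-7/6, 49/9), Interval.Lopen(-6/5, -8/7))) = Interval(-6/5, 49/9)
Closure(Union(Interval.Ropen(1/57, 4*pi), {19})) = Union({19}, Interval(1/57, 4*pi))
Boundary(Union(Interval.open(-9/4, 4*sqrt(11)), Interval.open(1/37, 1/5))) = {-9/4, 4*sqrt(11)}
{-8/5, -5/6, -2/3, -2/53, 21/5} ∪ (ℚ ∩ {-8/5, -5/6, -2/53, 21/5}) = {-8/5, -5/6, -2/3, -2/53, 21/5}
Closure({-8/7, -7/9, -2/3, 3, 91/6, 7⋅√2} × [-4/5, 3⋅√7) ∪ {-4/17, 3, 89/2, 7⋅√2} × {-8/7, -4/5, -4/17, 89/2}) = ({-4/17, 3, 89/2, 7⋅√2} × {-8/7, -4/5, -4/17, 89/2}) ∪ ({-8/7, -7/9, -2/3, 3, 91/6, 7⋅√2} × [-4/5, 3⋅√7])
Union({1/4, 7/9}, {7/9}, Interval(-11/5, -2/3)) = Union({1/4, 7/9}, Interval(-11/5, -2/3))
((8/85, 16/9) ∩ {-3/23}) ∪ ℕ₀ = ℕ₀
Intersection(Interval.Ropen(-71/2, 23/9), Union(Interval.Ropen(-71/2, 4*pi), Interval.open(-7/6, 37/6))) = Interval.Ropen(-71/2, 23/9)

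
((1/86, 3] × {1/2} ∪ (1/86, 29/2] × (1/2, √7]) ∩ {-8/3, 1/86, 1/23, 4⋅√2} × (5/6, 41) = {1/23, 4⋅√2} × (5/6, √7]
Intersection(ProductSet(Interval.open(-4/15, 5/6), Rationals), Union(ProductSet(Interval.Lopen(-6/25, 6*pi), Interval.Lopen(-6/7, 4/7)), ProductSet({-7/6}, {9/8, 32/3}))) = ProductSet(Interval.open(-6/25, 5/6), Intersection(Interval.Lopen(-6/7, 4/7), Rationals))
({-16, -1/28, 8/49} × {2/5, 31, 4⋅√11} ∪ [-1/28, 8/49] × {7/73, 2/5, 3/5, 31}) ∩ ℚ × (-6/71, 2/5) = (ℚ ∩ [-1/28, 8/49]) × {7/73}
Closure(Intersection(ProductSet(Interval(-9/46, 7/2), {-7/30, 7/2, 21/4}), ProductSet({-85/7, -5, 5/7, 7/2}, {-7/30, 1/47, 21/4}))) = ProductSet({5/7, 7/2}, {-7/30, 21/4})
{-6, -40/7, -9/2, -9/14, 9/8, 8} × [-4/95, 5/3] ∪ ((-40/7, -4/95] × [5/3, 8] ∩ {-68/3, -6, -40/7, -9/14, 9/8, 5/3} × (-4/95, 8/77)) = {-6, -40/7, -9/2, -9/14, 9/8, 8} × [-4/95, 5/3]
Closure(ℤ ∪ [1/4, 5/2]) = ℤ ∪ [1/4, 5/2]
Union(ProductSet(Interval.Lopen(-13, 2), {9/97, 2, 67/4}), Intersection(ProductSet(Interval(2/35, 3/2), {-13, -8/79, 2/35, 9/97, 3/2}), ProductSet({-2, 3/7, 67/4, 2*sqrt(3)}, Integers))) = Union(ProductSet({3/7}, {-13}), ProductSet(Interval.Lopen(-13, 2), {9/97, 2, 67/4}))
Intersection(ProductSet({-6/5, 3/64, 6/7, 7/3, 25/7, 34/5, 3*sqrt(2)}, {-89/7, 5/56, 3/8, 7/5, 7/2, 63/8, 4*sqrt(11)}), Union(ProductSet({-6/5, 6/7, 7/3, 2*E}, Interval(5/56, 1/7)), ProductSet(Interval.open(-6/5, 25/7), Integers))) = ProductSet({-6/5, 6/7, 7/3}, {5/56})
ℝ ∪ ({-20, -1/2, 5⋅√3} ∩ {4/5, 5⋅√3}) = ℝ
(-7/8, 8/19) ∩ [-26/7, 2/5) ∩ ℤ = {0}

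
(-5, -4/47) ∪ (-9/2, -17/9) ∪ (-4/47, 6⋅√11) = (-5, -4/47) ∪ (-4/47, 6⋅√11)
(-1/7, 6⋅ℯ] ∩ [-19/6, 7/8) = (-1/7, 7/8)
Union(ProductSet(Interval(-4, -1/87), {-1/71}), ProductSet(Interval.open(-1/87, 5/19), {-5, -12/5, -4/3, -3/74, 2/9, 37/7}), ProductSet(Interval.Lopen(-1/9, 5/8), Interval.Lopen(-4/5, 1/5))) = Union(ProductSet(Interval(-4, -1/87), {-1/71}), ProductSet(Interval.Lopen(-1/9, 5/8), Interval.Lopen(-4/5, 1/5)), ProductSet(Interval.open(-1/87, 5/19), {-5, -12/5, -4/3, -3/74, 2/9, 37/7}))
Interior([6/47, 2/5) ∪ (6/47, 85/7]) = (6/47, 85/7)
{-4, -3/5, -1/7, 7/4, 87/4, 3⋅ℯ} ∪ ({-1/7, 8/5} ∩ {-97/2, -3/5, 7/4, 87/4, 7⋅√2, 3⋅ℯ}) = {-4, -3/5, -1/7, 7/4, 87/4, 3⋅ℯ}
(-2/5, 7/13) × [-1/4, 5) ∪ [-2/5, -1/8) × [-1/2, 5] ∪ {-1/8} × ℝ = ({-1/8} × ℝ) ∪ ([-2/5, -1/8) × [-1/2, 5]) ∪ ((-2/5, 7/13) × [-1/4, 5))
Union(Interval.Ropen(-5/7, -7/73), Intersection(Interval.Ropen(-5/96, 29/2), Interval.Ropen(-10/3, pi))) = Union(Interval.Ropen(-5/7, -7/73), Interval.Ropen(-5/96, pi))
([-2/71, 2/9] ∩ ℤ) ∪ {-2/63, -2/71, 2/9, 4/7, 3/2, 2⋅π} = {-2/63, -2/71, 2/9, 4/7, 3/2, 2⋅π} ∪ {0}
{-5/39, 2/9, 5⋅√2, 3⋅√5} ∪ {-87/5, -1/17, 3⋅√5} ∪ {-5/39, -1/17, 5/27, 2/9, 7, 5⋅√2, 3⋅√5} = {-87/5, -5/39, -1/17, 5/27, 2/9, 7, 5⋅√2, 3⋅√5}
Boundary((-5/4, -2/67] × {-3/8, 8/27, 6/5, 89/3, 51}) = [-5/4, -2/67] × {-3/8, 8/27, 6/5, 89/3, 51}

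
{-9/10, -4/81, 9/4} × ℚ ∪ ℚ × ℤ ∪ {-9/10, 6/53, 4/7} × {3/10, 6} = (ℚ × ℤ) ∪ ({-9/10, -4/81, 9/4} × ℚ) ∪ ({-9/10, 6/53, 4/7} × {3/10, 6})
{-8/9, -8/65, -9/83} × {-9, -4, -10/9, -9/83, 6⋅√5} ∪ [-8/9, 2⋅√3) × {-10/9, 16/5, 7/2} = ([-8/9, 2⋅√3) × {-10/9, 16/5, 7/2}) ∪ ({-8/9, -8/65, -9/83} × {-9, -4, -10/9, -9/83, 6⋅√5})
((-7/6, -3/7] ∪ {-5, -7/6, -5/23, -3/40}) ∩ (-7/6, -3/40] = (-7/6, -3/7] ∪ {-5/23, -3/40}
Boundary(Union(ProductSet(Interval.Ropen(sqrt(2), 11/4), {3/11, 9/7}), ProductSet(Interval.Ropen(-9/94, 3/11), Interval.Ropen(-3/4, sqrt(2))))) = Union(ProductSet({-9/94, 3/11}, Interval(-3/4, sqrt(2))), ProductSet(Interval(-9/94, 3/11), {-3/4, sqrt(2)}), ProductSet(Interval(sqrt(2), 11/4), {3/11, 9/7}))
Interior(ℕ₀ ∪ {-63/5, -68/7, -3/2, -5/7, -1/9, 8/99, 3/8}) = ∅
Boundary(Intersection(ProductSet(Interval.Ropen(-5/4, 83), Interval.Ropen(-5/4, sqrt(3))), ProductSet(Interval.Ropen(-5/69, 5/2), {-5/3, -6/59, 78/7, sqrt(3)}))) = ProductSet(Interval(-5/69, 5/2), {-6/59})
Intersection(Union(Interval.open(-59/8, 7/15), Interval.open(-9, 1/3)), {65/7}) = EmptySet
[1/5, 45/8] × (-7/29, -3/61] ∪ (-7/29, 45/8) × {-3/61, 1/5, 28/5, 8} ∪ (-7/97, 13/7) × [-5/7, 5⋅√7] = ((-7/29, 45/8) × {-3/61, 1/5, 28/5, 8}) ∪ ([1/5, 45/8] × (-7/29, -3/61]) ∪ ((-7/97, 13/7) × [-5/7, 5⋅√7])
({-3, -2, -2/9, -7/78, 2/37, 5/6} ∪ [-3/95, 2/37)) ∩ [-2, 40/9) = {-2, -2/9, -7/78, 5/6} ∪ [-3/95, 2/37]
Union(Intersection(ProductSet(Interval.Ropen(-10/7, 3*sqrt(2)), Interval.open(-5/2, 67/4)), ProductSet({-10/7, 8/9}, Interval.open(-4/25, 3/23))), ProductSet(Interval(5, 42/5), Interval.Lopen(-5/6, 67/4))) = Union(ProductSet({-10/7, 8/9}, Interval.open(-4/25, 3/23)), ProductSet(Interval(5, 42/5), Interval.Lopen(-5/6, 67/4)))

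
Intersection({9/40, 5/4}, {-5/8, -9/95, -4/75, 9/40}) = {9/40}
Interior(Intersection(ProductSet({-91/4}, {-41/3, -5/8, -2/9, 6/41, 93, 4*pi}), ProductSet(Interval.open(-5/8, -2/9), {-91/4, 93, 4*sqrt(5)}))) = EmptySet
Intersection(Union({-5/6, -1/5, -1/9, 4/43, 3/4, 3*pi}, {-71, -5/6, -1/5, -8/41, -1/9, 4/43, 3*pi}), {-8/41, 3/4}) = {-8/41, 3/4}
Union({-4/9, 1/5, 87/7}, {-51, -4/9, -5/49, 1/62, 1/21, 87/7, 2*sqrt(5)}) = {-51, -4/9, -5/49, 1/62, 1/21, 1/5, 87/7, 2*sqrt(5)}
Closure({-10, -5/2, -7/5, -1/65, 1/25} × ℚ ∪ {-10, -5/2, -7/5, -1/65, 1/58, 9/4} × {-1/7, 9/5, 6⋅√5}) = ({-10, -5/2, -7/5, -1/65, 1/25} × ℝ) ∪ ({-10, -5/2, -7/5, -1/65, 1/58, 9/4} × {-1/7, 9/5, 6⋅√5})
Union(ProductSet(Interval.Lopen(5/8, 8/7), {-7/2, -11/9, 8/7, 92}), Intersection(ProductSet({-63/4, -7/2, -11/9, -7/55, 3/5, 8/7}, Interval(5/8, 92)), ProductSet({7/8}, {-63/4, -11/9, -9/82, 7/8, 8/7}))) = ProductSet(Interval.Lopen(5/8, 8/7), {-7/2, -11/9, 8/7, 92})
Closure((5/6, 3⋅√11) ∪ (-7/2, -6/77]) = [-7/2, -6/77] ∪ [5/6, 3⋅√11]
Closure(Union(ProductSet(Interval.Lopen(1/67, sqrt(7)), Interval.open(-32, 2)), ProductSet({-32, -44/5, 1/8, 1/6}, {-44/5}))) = Union(ProductSet({1/67, sqrt(7)}, Interval(-32, 2)), ProductSet({-32, -44/5, 1/8, 1/6}, {-44/5}), ProductSet(Interval(1/67, sqrt(7)), {-32, 2}), ProductSet(Interval.Lopen(1/67, sqrt(7)), Interval.open(-32, 2)))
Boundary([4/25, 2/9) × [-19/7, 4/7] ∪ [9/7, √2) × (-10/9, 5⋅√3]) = ({4/25, 2/9} × [-19/7, 4/7]) ∪ ([4/25, 2/9] × {-19/7, 4/7}) ∪ ({9/7, √2} × [-10/9, 5⋅√3]) ∪ ([9/7, √2] × {-10/9, 5⋅√3})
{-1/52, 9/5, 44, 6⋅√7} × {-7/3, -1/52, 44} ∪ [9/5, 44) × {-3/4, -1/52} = ([9/5, 44) × {-3/4, -1/52}) ∪ ({-1/52, 9/5, 44, 6⋅√7} × {-7/3, -1/52, 44})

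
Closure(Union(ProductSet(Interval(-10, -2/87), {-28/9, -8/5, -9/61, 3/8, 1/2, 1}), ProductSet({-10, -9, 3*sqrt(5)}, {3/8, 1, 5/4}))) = Union(ProductSet({-10, -9, 3*sqrt(5)}, {3/8, 1, 5/4}), ProductSet(Interval(-10, -2/87), {-28/9, -8/5, -9/61, 3/8, 1/2, 1}))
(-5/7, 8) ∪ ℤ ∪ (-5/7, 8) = ℤ ∪ (-5/7, 8]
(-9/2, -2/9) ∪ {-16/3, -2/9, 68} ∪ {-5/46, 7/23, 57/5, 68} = {-16/3, -5/46, 7/23, 57/5, 68} ∪ (-9/2, -2/9]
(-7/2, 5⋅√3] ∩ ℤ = {-3, -2, …, 8}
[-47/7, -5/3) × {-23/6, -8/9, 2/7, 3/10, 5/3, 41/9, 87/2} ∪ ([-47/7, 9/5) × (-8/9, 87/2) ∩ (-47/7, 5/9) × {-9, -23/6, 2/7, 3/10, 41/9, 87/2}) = ((-47/7, 5/9) × {2/7, 3/10, 41/9}) ∪ ([-47/7, -5/3) × {-23/6, -8/9, 2/7, 3/10, 5/3, 41/9, 87/2})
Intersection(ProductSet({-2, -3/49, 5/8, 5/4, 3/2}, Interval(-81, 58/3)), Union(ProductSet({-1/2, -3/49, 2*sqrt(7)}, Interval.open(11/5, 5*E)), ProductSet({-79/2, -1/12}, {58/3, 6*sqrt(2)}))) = ProductSet({-3/49}, Interval.open(11/5, 5*E))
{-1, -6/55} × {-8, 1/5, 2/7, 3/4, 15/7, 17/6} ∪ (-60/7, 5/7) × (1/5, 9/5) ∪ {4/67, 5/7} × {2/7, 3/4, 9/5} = ({4/67, 5/7} × {2/7, 3/4, 9/5}) ∪ ({-1, -6/55} × {-8, 1/5, 2/7, 3/4, 15/7, 17/6}) ∪ ((-60/7, 5/7) × (1/5, 9/5))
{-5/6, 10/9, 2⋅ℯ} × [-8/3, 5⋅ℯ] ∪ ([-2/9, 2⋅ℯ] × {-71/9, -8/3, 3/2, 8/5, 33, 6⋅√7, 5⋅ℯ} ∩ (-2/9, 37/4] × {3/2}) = ((-2/9, 2⋅ℯ] × {3/2}) ∪ ({-5/6, 10/9, 2⋅ℯ} × [-8/3, 5⋅ℯ])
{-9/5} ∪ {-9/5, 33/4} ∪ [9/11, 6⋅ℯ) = {-9/5} ∪ [9/11, 6⋅ℯ)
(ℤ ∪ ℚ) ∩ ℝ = ℚ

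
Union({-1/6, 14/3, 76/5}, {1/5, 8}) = {-1/6, 1/5, 14/3, 8, 76/5}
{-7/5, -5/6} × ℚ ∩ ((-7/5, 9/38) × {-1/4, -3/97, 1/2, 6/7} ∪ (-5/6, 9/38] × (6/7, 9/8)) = {-5/6} × {-1/4, -3/97, 1/2, 6/7}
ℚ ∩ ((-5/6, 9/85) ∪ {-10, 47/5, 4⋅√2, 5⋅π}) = {-10, 47/5} ∪ (ℚ ∩ (-5/6, 9/85))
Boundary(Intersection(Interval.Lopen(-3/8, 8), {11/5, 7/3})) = {11/5, 7/3}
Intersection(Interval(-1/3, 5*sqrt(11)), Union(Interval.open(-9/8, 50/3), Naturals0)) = Union(Interval(-1/3, 5*sqrt(11)), Range(0, 17, 1))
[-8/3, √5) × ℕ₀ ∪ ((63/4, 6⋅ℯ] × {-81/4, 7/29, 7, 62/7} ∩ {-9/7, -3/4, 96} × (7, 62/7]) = [-8/3, √5) × ℕ₀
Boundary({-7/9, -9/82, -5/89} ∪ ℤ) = ℤ ∪ {-7/9, -9/82, -5/89}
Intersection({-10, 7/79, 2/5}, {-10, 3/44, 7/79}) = {-10, 7/79}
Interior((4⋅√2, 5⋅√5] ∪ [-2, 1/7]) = (-2, 1/7) ∪ (4⋅√2, 5⋅√5)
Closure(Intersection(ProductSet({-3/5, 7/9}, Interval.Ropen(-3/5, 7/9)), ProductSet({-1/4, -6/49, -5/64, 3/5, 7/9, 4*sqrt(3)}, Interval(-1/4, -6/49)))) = ProductSet({7/9}, Interval(-1/4, -6/49))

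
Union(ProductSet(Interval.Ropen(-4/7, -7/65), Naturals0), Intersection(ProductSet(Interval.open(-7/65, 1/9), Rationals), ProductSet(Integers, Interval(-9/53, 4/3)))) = Union(ProductSet(Interval.Ropen(-4/7, -7/65), Naturals0), ProductSet(Range(0, 1, 1), Intersection(Interval(-9/53, 4/3), Rationals)))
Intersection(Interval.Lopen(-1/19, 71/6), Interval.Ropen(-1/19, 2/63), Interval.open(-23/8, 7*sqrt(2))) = Interval.open(-1/19, 2/63)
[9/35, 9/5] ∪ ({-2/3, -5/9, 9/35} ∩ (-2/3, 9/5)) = {-5/9} ∪ [9/35, 9/5]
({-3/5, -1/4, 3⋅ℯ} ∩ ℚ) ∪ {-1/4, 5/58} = {-3/5, -1/4, 5/58}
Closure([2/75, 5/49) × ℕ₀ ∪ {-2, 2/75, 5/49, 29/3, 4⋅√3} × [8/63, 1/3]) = ([2/75, 5/49] × ℕ₀) ∪ ({-2, 2/75, 5/49, 29/3, 4⋅√3} × [8/63, 1/3])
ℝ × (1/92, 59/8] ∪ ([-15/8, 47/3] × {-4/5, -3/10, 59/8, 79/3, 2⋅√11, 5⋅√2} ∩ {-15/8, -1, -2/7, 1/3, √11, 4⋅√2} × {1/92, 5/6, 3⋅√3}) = ℝ × (1/92, 59/8]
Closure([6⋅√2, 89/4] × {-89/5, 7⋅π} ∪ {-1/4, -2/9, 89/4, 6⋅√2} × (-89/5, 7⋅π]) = ([6⋅√2, 89/4] × {-89/5, 7⋅π}) ∪ ({-1/4, -2/9, 89/4, 6⋅√2} × [-89/5, 7⋅π])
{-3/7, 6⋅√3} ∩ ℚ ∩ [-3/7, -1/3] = {-3/7}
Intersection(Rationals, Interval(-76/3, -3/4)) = Intersection(Interval(-76/3, -3/4), Rationals)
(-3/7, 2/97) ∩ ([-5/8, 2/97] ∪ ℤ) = (-3/7, 2/97) ∪ {0}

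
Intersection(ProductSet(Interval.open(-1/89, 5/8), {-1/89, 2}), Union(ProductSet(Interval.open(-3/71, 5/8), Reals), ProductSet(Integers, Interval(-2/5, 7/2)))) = ProductSet(Interval.open(-1/89, 5/8), {-1/89, 2})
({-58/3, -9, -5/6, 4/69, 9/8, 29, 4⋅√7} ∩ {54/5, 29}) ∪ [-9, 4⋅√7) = [-9, 4⋅√7) ∪ {29}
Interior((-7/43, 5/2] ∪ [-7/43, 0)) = (-7/43, 5/2)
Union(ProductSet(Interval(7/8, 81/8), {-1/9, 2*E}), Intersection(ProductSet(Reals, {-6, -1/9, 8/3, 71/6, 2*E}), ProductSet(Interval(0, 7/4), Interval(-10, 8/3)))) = Union(ProductSet(Interval(0, 7/4), {-6, -1/9, 8/3}), ProductSet(Interval(7/8, 81/8), {-1/9, 2*E}))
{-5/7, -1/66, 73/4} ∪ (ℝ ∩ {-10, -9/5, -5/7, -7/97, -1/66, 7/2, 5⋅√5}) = {-10, -9/5, -5/7, -7/97, -1/66, 7/2, 73/4, 5⋅√5}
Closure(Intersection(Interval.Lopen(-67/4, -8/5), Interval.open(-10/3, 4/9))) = Interval(-10/3, -8/5)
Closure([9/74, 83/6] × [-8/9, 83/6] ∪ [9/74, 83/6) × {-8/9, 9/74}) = [9/74, 83/6] × [-8/9, 83/6]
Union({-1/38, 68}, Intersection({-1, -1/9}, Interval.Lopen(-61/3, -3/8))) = {-1, -1/38, 68}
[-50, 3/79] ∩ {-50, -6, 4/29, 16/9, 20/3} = {-50, -6}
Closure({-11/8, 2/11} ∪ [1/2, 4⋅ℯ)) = {-11/8, 2/11} ∪ [1/2, 4⋅ℯ]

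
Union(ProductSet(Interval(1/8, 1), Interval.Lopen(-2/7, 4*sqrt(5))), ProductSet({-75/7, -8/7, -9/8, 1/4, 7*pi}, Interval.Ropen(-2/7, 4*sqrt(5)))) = Union(ProductSet({-75/7, -8/7, -9/8, 1/4, 7*pi}, Interval.Ropen(-2/7, 4*sqrt(5))), ProductSet(Interval(1/8, 1), Interval.Lopen(-2/7, 4*sqrt(5))))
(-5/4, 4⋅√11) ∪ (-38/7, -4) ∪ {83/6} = (-38/7, -4) ∪ (-5/4, 4⋅√11) ∪ {83/6}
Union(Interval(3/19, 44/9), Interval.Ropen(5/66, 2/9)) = Interval(5/66, 44/9)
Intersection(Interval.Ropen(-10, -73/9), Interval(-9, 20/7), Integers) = Range(-9, -8, 1)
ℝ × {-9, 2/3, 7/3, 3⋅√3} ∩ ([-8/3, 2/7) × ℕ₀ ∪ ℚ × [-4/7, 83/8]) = ℚ × {2/3, 7/3, 3⋅√3}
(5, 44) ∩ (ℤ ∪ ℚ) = ℚ ∩ (5, 44)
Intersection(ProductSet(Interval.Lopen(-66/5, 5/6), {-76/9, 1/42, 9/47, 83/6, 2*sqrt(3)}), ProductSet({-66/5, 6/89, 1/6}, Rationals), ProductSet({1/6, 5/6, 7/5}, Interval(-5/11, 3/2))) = ProductSet({1/6}, {1/42, 9/47})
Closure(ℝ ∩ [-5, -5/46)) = [-5, -5/46]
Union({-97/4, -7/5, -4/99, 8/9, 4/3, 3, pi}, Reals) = Reals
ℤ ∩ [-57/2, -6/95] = {-28, -27, …, -1}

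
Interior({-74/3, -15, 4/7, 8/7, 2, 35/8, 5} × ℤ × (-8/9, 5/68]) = ∅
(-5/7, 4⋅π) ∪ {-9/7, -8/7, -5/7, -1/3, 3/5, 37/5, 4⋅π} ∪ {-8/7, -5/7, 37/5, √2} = {-9/7, -8/7} ∪ [-5/7, 4⋅π]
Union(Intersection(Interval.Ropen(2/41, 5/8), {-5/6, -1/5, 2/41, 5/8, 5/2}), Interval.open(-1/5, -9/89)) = Union({2/41}, Interval.open(-1/5, -9/89))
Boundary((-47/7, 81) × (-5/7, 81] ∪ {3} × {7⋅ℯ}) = ({-47/7, 81} × [-5/7, 81]) ∪ ([-47/7, 81] × {-5/7, 81})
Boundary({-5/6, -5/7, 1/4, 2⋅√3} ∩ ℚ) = {-5/6, -5/7, 1/4}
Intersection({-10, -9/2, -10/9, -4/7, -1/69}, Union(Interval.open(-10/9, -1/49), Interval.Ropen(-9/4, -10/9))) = {-4/7}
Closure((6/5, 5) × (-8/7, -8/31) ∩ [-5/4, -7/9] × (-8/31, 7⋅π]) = ∅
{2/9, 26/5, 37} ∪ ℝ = ℝ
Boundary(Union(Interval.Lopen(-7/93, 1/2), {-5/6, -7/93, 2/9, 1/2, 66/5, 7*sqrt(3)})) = {-5/6, -7/93, 1/2, 66/5, 7*sqrt(3)}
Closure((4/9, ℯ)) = [4/9, ℯ]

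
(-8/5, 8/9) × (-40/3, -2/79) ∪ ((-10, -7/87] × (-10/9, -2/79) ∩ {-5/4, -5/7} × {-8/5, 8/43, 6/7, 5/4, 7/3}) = (-8/5, 8/9) × (-40/3, -2/79)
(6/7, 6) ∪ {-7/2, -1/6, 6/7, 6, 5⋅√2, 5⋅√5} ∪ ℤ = ℤ ∪ {-7/2, -1/6, 5⋅√2, 5⋅√5} ∪ [6/7, 6]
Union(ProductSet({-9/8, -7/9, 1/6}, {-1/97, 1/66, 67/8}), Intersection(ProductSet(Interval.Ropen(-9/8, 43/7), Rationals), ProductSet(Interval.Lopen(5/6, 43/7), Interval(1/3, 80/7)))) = Union(ProductSet({-9/8, -7/9, 1/6}, {-1/97, 1/66, 67/8}), ProductSet(Interval.open(5/6, 43/7), Intersection(Interval(1/3, 80/7), Rationals)))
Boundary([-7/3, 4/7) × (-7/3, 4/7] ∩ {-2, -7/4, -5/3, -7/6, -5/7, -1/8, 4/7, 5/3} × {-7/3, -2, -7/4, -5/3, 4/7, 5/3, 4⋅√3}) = {-2, -7/4, -5/3, -7/6, -5/7, -1/8} × {-2, -7/4, -5/3, 4/7}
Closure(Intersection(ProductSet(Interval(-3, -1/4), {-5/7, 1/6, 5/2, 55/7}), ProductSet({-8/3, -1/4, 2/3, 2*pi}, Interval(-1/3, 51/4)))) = ProductSet({-8/3, -1/4}, {1/6, 5/2, 55/7})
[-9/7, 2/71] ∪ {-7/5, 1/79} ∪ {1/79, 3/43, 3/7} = {-7/5, 3/43, 3/7} ∪ [-9/7, 2/71]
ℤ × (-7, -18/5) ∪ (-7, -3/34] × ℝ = (ℤ × (-7, -18/5)) ∪ ((-7, -3/34] × ℝ)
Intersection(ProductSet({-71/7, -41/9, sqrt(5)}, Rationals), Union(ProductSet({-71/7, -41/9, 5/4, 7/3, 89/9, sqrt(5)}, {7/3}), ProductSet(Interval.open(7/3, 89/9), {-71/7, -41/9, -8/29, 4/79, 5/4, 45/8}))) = ProductSet({-71/7, -41/9, sqrt(5)}, {7/3})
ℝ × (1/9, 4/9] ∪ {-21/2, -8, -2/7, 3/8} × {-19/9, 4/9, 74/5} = (ℝ × (1/9, 4/9]) ∪ ({-21/2, -8, -2/7, 3/8} × {-19/9, 4/9, 74/5})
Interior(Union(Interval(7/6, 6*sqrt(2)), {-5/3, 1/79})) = Interval.open(7/6, 6*sqrt(2))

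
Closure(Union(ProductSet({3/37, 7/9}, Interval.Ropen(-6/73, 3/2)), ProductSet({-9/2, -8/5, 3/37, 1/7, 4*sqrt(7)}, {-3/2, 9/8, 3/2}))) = Union(ProductSet({3/37, 7/9}, Interval(-6/73, 3/2)), ProductSet({-9/2, -8/5, 3/37, 1/7, 4*sqrt(7)}, {-3/2, 9/8, 3/2}))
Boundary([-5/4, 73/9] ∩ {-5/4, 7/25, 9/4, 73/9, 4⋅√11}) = {-5/4, 7/25, 9/4, 73/9}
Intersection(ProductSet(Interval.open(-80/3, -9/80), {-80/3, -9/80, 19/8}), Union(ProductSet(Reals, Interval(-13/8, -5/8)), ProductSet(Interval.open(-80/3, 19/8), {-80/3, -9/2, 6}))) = ProductSet(Interval.open(-80/3, -9/80), {-80/3})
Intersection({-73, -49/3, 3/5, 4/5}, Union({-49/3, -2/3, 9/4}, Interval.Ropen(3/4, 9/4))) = {-49/3, 4/5}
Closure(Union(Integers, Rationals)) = Reals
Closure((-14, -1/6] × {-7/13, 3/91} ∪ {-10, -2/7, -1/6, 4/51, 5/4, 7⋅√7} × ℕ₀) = ([-14, -1/6] × {-7/13, 3/91}) ∪ ({-10, -2/7, -1/6, 4/51, 5/4, 7⋅√7} × ℕ₀)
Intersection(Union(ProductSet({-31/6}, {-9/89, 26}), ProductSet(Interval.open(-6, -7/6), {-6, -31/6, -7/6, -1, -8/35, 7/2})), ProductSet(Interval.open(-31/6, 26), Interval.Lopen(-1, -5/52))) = ProductSet(Interval.open(-31/6, -7/6), {-8/35})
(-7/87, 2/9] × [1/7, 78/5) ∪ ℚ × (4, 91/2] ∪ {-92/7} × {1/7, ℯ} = ({-92/7} × {1/7, ℯ}) ∪ (ℚ × (4, 91/2]) ∪ ((-7/87, 2/9] × [1/7, 78/5))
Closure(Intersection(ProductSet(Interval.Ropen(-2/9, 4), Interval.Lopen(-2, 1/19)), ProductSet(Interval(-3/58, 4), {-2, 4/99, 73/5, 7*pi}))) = ProductSet(Interval(-3/58, 4), {4/99})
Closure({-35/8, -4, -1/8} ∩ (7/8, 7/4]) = ∅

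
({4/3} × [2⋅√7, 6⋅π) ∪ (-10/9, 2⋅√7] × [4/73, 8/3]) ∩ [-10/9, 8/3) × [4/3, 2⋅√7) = (-10/9, 8/3) × [4/3, 8/3]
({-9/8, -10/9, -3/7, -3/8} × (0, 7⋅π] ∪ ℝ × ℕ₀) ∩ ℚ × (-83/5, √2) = (ℚ × {0, 1}) ∪ ({-9/8, -10/9, -3/7, -3/8} × (0, √2))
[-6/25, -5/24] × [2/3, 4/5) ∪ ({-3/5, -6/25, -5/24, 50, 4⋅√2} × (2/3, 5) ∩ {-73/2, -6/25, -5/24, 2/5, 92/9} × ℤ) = ({-6/25, -5/24} × {1, 2, 3, 4}) ∪ ([-6/25, -5/24] × [2/3, 4/5))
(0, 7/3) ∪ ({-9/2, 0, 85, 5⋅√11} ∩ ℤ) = [0, 7/3) ∪ {85}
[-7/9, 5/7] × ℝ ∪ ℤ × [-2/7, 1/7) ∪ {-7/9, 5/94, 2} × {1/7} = ({-7/9, 5/94, 2} × {1/7}) ∪ (ℤ × [-2/7, 1/7)) ∪ ([-7/9, 5/7] × ℝ)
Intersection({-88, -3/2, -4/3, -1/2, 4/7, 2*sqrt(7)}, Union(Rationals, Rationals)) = {-88, -3/2, -4/3, -1/2, 4/7}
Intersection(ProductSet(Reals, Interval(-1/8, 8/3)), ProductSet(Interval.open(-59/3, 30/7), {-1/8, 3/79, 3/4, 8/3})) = ProductSet(Interval.open(-59/3, 30/7), {-1/8, 3/79, 3/4, 8/3})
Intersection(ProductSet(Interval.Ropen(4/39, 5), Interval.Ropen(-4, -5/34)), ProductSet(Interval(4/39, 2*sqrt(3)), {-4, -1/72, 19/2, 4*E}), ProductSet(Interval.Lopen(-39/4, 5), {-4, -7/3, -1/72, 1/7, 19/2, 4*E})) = ProductSet(Interval(4/39, 2*sqrt(3)), {-4})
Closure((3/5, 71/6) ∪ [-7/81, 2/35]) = [-7/81, 2/35] ∪ [3/5, 71/6]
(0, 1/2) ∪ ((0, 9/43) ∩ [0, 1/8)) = (0, 1/2)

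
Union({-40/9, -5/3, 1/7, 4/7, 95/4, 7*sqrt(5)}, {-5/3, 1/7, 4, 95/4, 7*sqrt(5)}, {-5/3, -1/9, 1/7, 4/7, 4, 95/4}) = {-40/9, -5/3, -1/9, 1/7, 4/7, 4, 95/4, 7*sqrt(5)}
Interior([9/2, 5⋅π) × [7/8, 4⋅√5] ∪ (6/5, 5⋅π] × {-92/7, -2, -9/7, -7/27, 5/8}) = (9/2, 5⋅π) × (7/8, 4⋅√5)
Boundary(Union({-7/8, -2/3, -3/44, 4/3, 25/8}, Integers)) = Union({-7/8, -2/3, -3/44, 4/3, 25/8}, Integers)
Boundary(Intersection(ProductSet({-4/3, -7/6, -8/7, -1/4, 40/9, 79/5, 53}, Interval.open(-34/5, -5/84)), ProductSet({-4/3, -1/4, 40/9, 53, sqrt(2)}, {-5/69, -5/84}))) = ProductSet({-4/3, -1/4, 40/9, 53}, {-5/69})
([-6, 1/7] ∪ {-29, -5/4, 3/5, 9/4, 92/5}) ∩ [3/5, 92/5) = {3/5, 9/4}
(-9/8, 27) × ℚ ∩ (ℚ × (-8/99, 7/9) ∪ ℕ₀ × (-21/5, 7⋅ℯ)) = ({0, 1, …, 26} × (ℚ ∩ (-21/5, 7⋅ℯ))) ∪ ((ℚ ∩ (-9/8, 27)) × (ℚ ∩ (-8/99, 7/9)))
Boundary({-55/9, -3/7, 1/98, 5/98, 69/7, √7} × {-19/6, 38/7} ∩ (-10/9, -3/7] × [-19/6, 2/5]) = {-3/7} × {-19/6}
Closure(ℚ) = ℝ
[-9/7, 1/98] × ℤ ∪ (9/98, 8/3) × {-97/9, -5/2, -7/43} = ([-9/7, 1/98] × ℤ) ∪ ((9/98, 8/3) × {-97/9, -5/2, -7/43})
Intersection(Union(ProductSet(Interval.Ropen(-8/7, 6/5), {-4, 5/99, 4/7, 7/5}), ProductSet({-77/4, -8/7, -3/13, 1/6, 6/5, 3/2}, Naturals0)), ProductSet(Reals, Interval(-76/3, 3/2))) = Union(ProductSet({-77/4, -8/7, -3/13, 1/6, 6/5, 3/2}, Range(0, 2, 1)), ProductSet(Interval.Ropen(-8/7, 6/5), {-4, 5/99, 4/7, 7/5}))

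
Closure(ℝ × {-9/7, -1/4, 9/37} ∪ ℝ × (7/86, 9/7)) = ℝ × ({-9/7, -1/4} ∪ [7/86, 9/7])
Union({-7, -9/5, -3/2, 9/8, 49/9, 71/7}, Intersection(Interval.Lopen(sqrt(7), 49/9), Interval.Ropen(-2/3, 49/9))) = Union({-7, -9/5, -3/2, 9/8, 71/7}, Interval.Lopen(sqrt(7), 49/9))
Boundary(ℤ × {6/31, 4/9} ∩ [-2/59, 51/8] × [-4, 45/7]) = {0, 1, …, 6} × {6/31, 4/9}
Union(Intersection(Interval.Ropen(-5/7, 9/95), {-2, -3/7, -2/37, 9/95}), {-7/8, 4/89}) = {-7/8, -3/7, -2/37, 4/89}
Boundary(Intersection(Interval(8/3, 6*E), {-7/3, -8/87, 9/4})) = EmptySet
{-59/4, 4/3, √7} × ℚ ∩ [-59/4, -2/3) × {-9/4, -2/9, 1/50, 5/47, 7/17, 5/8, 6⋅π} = {-59/4} × {-9/4, -2/9, 1/50, 5/47, 7/17, 5/8}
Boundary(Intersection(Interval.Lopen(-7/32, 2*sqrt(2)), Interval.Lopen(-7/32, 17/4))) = {-7/32, 2*sqrt(2)}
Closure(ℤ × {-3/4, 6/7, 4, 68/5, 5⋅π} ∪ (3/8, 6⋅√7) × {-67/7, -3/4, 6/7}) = (ℤ × {-3/4, 6/7, 4, 68/5, 5⋅π}) ∪ ([3/8, 6⋅√7] × {-67/7, -3/4, 6/7})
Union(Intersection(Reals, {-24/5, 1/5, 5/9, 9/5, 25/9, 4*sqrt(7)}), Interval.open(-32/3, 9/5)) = Union({25/9, 4*sqrt(7)}, Interval.Lopen(-32/3, 9/5))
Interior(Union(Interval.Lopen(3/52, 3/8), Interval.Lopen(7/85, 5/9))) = Interval.open(3/52, 5/9)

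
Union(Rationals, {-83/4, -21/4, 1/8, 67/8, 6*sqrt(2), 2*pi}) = Union({6*sqrt(2), 2*pi}, Rationals)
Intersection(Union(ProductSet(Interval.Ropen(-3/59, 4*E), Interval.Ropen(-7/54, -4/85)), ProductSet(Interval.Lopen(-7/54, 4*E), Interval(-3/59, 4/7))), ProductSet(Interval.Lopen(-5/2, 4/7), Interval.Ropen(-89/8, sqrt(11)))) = Union(ProductSet(Interval.Lopen(-7/54, 4/7), Interval(-3/59, 4/7)), ProductSet(Interval(-3/59, 4/7), Interval.Ropen(-7/54, -4/85)))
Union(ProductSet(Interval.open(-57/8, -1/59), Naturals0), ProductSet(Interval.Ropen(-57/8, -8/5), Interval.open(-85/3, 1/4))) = Union(ProductSet(Interval.Ropen(-57/8, -8/5), Interval.open(-85/3, 1/4)), ProductSet(Interval.open(-57/8, -1/59), Naturals0))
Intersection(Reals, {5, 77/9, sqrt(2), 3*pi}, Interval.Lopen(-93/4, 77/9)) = {5, 77/9, sqrt(2)}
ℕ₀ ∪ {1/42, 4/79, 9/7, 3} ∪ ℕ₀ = ℕ₀ ∪ {1/42, 4/79, 9/7}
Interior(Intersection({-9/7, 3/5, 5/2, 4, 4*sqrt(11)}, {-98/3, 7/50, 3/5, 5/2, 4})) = EmptySet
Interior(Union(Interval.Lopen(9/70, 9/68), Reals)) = Interval(-oo, oo)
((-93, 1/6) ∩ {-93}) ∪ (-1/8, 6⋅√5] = (-1/8, 6⋅√5]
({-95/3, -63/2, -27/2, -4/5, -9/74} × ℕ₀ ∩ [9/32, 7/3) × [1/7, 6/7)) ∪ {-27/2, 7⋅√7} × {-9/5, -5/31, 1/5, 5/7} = {-27/2, 7⋅√7} × {-9/5, -5/31, 1/5, 5/7}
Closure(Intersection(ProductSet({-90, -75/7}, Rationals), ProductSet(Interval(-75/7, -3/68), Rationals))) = ProductSet({-75/7}, Reals)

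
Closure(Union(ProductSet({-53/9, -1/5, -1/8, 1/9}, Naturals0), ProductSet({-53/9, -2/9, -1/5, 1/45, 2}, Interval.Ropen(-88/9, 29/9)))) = Union(ProductSet({-53/9, -1/5, -1/8, 1/9}, Naturals0), ProductSet({-53/9, -2/9, -1/5, 1/45, 2}, Interval(-88/9, 29/9)))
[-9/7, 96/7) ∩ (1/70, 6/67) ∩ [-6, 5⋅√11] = (1/70, 6/67)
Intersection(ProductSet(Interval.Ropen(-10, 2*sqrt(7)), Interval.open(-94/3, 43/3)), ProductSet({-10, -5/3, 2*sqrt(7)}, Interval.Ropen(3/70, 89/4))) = ProductSet({-10, -5/3}, Interval.Ropen(3/70, 43/3))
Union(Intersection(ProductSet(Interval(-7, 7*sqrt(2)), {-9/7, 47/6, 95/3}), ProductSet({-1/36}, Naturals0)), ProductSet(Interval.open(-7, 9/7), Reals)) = ProductSet(Interval.open(-7, 9/7), Reals)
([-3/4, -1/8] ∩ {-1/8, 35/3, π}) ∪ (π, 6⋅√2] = {-1/8} ∪ (π, 6⋅√2]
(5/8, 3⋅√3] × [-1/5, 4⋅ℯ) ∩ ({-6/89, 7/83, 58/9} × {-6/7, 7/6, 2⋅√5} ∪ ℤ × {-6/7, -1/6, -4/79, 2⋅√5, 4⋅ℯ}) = {1, 2, …, 5} × {-1/6, -4/79, 2⋅√5}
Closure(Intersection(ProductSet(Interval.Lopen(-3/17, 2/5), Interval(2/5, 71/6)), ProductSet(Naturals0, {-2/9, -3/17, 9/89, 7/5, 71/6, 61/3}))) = ProductSet(Range(0, 1, 1), {7/5, 71/6})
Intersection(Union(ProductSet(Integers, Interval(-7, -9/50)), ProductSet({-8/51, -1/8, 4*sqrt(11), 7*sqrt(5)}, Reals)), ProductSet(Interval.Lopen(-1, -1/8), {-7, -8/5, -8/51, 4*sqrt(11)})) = ProductSet({-8/51, -1/8}, {-7, -8/5, -8/51, 4*sqrt(11)})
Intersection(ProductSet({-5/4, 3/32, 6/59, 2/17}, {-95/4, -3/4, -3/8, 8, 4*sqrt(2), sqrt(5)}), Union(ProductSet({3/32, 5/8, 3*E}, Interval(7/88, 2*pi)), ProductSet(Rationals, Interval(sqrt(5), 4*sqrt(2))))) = ProductSet({-5/4, 3/32, 6/59, 2/17}, {4*sqrt(2), sqrt(5)})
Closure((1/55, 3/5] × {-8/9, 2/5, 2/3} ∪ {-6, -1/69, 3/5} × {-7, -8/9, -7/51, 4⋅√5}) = ([1/55, 3/5] × {-8/9, 2/5, 2/3}) ∪ ({-6, -1/69, 3/5} × {-7, -8/9, -7/51, 4⋅√5})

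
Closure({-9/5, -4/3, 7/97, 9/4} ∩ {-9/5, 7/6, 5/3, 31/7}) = {-9/5}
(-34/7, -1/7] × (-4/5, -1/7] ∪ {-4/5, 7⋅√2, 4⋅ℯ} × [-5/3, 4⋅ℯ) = ((-34/7, -1/7] × (-4/5, -1/7]) ∪ ({-4/5, 7⋅√2, 4⋅ℯ} × [-5/3, 4⋅ℯ))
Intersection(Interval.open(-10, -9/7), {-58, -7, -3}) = {-7, -3}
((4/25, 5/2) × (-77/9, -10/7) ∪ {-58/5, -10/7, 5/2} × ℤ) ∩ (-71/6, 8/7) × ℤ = ({-58/5, -10/7} × ℤ) ∪ ((4/25, 8/7) × {-8, -7, …, -2})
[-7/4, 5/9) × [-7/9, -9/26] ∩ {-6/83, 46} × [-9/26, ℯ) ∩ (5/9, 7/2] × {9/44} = ∅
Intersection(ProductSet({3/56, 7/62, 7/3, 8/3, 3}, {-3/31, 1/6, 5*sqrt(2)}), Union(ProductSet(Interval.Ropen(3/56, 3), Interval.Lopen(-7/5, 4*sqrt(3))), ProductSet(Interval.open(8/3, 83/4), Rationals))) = ProductSet({3/56, 7/62, 7/3, 8/3, 3}, {-3/31, 1/6})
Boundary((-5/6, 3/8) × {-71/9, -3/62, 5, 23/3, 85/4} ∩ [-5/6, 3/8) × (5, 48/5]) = [-5/6, 3/8] × {23/3}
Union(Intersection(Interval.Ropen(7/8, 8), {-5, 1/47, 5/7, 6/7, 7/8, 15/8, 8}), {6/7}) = {6/7, 7/8, 15/8}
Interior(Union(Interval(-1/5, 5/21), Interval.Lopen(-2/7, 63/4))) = Interval.open(-2/7, 63/4)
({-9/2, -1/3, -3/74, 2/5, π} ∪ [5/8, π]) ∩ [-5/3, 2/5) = {-1/3, -3/74}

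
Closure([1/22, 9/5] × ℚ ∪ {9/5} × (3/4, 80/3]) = [1/22, 9/5] × ℝ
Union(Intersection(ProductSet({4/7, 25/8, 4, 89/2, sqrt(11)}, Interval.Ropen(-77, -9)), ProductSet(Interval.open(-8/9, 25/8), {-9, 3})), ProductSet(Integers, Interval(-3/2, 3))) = ProductSet(Integers, Interval(-3/2, 3))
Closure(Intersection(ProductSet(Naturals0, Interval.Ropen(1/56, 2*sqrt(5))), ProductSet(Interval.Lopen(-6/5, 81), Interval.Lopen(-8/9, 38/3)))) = ProductSet(Range(0, 82, 1), Interval(1/56, 2*sqrt(5)))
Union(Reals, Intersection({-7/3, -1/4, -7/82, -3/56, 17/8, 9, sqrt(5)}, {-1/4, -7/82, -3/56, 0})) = Reals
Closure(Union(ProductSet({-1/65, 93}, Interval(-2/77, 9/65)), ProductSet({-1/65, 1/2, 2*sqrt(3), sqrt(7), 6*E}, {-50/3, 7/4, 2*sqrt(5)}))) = Union(ProductSet({-1/65, 93}, Interval(-2/77, 9/65)), ProductSet({-1/65, 1/2, 2*sqrt(3), sqrt(7), 6*E}, {-50/3, 7/4, 2*sqrt(5)}))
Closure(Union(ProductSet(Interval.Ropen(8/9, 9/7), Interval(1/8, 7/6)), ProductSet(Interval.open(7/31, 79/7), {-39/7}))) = Union(ProductSet(Interval(7/31, 79/7), {-39/7}), ProductSet(Interval(8/9, 9/7), Interval(1/8, 7/6)))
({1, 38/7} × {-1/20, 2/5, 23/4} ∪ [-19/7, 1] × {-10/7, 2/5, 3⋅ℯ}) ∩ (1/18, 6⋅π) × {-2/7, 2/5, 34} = ((1/18, 1] ∪ {38/7}) × {2/5}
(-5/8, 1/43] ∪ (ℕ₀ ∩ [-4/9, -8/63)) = (-5/8, 1/43]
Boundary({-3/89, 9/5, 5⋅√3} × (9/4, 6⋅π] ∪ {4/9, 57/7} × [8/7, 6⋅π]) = ({4/9, 57/7} × [8/7, 6⋅π]) ∪ ({-3/89, 9/5, 5⋅√3} × [9/4, 6⋅π])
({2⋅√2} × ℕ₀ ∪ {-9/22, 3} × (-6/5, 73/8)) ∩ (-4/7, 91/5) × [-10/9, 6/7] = ({-9/22, 3} × [-10/9, 6/7]) ∪ ({2⋅√2} × {0})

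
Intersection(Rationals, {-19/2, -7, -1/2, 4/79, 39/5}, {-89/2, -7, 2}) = {-7}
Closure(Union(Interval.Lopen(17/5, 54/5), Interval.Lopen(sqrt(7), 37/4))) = Interval(sqrt(7), 54/5)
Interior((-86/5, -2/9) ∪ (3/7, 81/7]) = (-86/5, -2/9) ∪ (3/7, 81/7)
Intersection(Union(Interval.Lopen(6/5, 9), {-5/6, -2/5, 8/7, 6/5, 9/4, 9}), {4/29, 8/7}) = {8/7}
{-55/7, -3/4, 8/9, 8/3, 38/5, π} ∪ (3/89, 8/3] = {-55/7, -3/4, 38/5, π} ∪ (3/89, 8/3]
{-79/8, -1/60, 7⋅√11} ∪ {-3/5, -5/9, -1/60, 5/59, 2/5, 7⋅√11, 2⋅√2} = {-79/8, -3/5, -5/9, -1/60, 5/59, 2/5, 7⋅√11, 2⋅√2}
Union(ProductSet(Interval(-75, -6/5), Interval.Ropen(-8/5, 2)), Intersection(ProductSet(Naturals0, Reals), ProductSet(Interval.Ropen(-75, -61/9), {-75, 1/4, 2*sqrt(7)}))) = ProductSet(Interval(-75, -6/5), Interval.Ropen(-8/5, 2))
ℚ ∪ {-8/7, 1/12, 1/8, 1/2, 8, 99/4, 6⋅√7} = ℚ ∪ {6⋅√7}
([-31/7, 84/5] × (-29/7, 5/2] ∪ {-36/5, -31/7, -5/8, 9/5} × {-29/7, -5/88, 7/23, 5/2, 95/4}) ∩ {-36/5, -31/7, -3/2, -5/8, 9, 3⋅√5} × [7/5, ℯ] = ({-36/5, -31/7, -5/8} × {5/2}) ∪ ({-31/7, -3/2, -5/8, 9, 3⋅√5} × [7/5, 5/2])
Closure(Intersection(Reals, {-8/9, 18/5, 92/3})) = {-8/9, 18/5, 92/3}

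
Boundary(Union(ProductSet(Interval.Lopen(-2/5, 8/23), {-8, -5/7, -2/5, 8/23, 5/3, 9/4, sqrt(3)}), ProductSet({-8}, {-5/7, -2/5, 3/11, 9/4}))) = Union(ProductSet({-8}, {-5/7, -2/5, 3/11, 9/4}), ProductSet(Interval(-2/5, 8/23), {-8, -5/7, -2/5, 8/23, 5/3, 9/4, sqrt(3)}))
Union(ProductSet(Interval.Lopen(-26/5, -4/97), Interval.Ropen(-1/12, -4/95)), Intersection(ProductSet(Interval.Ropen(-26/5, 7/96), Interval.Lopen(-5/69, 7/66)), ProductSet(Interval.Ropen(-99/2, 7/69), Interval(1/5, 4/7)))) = ProductSet(Interval.Lopen(-26/5, -4/97), Interval.Ropen(-1/12, -4/95))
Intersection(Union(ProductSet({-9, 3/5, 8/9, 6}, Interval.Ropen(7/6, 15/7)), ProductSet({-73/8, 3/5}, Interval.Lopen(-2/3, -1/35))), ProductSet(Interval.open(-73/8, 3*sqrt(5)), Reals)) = Union(ProductSet({3/5}, Interval.Lopen(-2/3, -1/35)), ProductSet({-9, 3/5, 8/9, 6}, Interval.Ropen(7/6, 15/7)))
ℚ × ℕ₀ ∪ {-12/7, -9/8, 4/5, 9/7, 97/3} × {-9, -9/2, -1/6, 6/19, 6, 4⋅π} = (ℚ × ℕ₀) ∪ ({-12/7, -9/8, 4/5, 9/7, 97/3} × {-9, -9/2, -1/6, 6/19, 6, 4⋅π})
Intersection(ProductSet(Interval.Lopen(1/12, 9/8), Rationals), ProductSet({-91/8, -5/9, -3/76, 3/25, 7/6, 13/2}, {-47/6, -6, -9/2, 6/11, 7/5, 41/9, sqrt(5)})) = ProductSet({3/25}, {-47/6, -6, -9/2, 6/11, 7/5, 41/9})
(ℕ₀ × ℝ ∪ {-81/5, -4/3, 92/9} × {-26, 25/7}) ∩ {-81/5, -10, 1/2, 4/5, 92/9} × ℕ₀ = ∅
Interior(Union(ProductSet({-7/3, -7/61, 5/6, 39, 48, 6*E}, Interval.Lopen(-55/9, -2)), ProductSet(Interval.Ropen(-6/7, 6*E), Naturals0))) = EmptySet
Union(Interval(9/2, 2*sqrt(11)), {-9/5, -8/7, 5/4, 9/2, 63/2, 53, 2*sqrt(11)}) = Union({-9/5, -8/7, 5/4, 63/2, 53}, Interval(9/2, 2*sqrt(11)))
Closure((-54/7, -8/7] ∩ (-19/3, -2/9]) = [-19/3, -8/7]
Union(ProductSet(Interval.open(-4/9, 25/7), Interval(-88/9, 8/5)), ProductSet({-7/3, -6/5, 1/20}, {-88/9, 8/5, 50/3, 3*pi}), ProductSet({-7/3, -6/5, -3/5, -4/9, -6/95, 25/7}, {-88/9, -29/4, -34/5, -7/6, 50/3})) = Union(ProductSet({-7/3, -6/5, 1/20}, {-88/9, 8/5, 50/3, 3*pi}), ProductSet({-7/3, -6/5, -3/5, -4/9, -6/95, 25/7}, {-88/9, -29/4, -34/5, -7/6, 50/3}), ProductSet(Interval.open(-4/9, 25/7), Interval(-88/9, 8/5)))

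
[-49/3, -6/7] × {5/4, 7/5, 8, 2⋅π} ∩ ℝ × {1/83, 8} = [-49/3, -6/7] × {8}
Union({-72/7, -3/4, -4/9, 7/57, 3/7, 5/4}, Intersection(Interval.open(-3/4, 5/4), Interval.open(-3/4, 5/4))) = Union({-72/7}, Interval(-3/4, 5/4))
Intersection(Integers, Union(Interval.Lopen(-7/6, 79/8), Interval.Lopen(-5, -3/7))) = Range(-4, 10, 1)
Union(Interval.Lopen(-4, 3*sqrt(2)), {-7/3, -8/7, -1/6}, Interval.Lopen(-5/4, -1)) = Interval.Lopen(-4, 3*sqrt(2))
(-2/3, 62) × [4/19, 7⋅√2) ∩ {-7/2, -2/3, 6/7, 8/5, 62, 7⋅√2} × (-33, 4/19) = ∅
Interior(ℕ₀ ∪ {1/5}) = ∅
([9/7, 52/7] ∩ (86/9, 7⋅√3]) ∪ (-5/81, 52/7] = (-5/81, 52/7]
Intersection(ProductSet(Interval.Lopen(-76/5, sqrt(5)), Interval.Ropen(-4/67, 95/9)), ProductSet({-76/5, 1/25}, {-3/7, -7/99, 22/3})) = ProductSet({1/25}, {22/3})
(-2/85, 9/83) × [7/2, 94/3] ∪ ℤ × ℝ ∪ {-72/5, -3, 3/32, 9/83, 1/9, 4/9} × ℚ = (ℤ × ℝ) ∪ ({-72/5, -3, 3/32, 9/83, 1/9, 4/9} × ℚ) ∪ ((-2/85, 9/83) × [7/2, 94/3])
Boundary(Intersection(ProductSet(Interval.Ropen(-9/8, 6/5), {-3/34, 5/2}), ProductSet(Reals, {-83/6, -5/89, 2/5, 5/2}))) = ProductSet(Interval(-9/8, 6/5), {5/2})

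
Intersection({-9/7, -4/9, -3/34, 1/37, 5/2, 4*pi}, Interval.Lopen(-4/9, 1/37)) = {-3/34, 1/37}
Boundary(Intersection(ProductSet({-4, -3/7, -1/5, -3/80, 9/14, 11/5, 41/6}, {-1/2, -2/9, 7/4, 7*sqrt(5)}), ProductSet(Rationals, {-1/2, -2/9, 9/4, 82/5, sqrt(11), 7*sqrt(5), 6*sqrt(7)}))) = ProductSet({-4, -3/7, -1/5, -3/80, 9/14, 11/5, 41/6}, {-1/2, -2/9, 7*sqrt(5)})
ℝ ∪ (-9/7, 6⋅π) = (-∞, ∞)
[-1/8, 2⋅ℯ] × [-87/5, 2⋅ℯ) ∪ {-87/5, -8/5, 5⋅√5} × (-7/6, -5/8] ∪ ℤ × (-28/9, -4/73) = (ℤ × (-28/9, -4/73)) ∪ ({-87/5, -8/5, 5⋅√5} × (-7/6, -5/8]) ∪ ([-1/8, 2⋅ℯ] × [-87/5, 2⋅ℯ))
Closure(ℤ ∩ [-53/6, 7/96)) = {-8, -7, …, 0}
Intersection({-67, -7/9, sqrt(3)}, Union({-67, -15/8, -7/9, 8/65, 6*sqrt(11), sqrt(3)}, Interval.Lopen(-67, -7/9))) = {-67, -7/9, sqrt(3)}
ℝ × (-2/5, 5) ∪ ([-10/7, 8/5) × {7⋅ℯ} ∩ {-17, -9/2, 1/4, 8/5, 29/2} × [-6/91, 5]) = ℝ × (-2/5, 5)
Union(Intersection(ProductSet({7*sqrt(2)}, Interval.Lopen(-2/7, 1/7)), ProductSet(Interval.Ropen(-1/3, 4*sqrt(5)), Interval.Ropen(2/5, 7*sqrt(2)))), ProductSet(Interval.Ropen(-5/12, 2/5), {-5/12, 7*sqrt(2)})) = ProductSet(Interval.Ropen(-5/12, 2/5), {-5/12, 7*sqrt(2)})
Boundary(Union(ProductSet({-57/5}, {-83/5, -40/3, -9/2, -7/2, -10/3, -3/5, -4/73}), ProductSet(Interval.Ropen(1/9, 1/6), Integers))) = Union(ProductSet({-57/5}, {-83/5, -40/3, -9/2, -7/2, -10/3, -3/5, -4/73}), ProductSet(Interval(1/9, 1/6), Integers))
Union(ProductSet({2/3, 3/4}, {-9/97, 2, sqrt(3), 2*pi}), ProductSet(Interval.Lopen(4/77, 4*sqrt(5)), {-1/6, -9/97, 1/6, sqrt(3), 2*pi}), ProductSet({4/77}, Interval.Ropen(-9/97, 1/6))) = Union(ProductSet({4/77}, Interval.Ropen(-9/97, 1/6)), ProductSet({2/3, 3/4}, {-9/97, 2, sqrt(3), 2*pi}), ProductSet(Interval.Lopen(4/77, 4*sqrt(5)), {-1/6, -9/97, 1/6, sqrt(3), 2*pi}))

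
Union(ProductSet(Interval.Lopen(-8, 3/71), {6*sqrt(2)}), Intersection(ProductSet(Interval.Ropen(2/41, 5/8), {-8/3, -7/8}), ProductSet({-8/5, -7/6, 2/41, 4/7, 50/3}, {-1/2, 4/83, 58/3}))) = ProductSet(Interval.Lopen(-8, 3/71), {6*sqrt(2)})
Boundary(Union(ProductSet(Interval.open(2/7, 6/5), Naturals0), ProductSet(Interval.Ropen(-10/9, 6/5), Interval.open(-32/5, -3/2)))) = Union(ProductSet({6/5}, Naturals0), ProductSet({-10/9, 6/5}, Interval(-32/5, -3/2)), ProductSet(Interval(-10/9, 6/5), {-32/5, -3/2}), ProductSet(Interval(2/7, 6/5), Complement(Naturals0, Interval.open(-32/5, -3/2))))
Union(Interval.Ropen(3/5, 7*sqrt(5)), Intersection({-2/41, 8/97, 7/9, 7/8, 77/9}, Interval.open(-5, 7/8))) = Union({-2/41, 8/97}, Interval.Ropen(3/5, 7*sqrt(5)))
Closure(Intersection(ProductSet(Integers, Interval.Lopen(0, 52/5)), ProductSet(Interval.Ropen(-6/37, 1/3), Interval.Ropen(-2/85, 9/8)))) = ProductSet(Range(0, 1, 1), Interval(0, 9/8))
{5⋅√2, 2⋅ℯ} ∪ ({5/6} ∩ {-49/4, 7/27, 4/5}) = {5⋅√2, 2⋅ℯ}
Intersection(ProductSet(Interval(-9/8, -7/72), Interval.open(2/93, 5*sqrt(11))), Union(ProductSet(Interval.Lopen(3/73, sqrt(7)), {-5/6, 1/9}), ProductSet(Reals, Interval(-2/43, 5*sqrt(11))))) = ProductSet(Interval(-9/8, -7/72), Interval.open(2/93, 5*sqrt(11)))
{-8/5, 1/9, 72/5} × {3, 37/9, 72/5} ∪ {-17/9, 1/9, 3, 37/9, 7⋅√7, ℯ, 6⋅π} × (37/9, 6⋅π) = ({-8/5, 1/9, 72/5} × {3, 37/9, 72/5}) ∪ ({-17/9, 1/9, 3, 37/9, 7⋅√7, ℯ, 6⋅π} × (37/9, 6⋅π))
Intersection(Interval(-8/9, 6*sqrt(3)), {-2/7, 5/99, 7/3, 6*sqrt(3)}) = {-2/7, 5/99, 7/3, 6*sqrt(3)}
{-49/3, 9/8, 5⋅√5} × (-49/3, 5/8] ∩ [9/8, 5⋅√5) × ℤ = {9/8} × {-16, -15, …, 0}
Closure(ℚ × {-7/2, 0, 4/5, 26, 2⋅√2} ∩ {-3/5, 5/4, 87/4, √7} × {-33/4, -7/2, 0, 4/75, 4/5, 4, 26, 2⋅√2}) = {-3/5, 5/4, 87/4} × {-7/2, 0, 4/5, 26, 2⋅√2}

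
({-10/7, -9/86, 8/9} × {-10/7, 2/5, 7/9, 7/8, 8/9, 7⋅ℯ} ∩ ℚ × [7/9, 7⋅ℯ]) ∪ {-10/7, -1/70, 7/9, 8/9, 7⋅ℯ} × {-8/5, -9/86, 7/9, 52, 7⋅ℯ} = ({-10/7, -9/86, 8/9} × {7/9, 7/8, 8/9, 7⋅ℯ}) ∪ ({-10/7, -1/70, 7/9, 8/9, 7⋅ℯ} × {-8/5, -9/86, 7/9, 52, 7⋅ℯ})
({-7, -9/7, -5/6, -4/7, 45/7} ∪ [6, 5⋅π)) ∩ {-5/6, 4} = {-5/6}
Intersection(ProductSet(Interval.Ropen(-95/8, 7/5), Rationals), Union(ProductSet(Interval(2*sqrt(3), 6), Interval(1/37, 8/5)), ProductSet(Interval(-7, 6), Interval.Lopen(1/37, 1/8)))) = ProductSet(Interval.Ropen(-7, 7/5), Intersection(Interval.Lopen(1/37, 1/8), Rationals))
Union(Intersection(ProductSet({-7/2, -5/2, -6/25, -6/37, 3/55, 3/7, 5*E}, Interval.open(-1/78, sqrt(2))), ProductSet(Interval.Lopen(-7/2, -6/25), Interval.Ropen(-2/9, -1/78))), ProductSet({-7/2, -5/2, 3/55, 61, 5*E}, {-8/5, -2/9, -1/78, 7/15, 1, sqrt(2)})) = ProductSet({-7/2, -5/2, 3/55, 61, 5*E}, {-8/5, -2/9, -1/78, 7/15, 1, sqrt(2)})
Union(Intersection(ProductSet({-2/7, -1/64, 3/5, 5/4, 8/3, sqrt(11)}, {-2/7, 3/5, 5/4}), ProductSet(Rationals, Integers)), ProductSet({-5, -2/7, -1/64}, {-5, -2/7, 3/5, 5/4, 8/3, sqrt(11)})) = ProductSet({-5, -2/7, -1/64}, {-5, -2/7, 3/5, 5/4, 8/3, sqrt(11)})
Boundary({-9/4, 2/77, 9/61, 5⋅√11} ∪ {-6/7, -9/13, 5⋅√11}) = {-9/4, -6/7, -9/13, 2/77, 9/61, 5⋅√11}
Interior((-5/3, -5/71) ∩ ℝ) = (-5/3, -5/71)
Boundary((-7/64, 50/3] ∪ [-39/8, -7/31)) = {-39/8, -7/31, -7/64, 50/3}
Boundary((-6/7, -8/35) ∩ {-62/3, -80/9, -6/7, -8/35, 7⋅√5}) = ∅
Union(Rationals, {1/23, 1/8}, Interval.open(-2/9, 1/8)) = Union(Interval(-2/9, 1/8), Rationals)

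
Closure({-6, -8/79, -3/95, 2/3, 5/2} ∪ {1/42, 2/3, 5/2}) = {-6, -8/79, -3/95, 1/42, 2/3, 5/2}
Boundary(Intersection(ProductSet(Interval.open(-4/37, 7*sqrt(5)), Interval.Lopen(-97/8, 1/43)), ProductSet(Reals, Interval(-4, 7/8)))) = Union(ProductSet({-4/37, 7*sqrt(5)}, Interval(-4, 1/43)), ProductSet(Interval(-4/37, 7*sqrt(5)), {-4, 1/43}))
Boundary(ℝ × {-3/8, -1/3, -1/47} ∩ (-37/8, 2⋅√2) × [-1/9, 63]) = [-37/8, 2⋅√2] × {-1/47}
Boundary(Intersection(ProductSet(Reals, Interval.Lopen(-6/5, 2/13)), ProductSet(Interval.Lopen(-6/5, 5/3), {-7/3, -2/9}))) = ProductSet(Interval(-6/5, 5/3), {-2/9})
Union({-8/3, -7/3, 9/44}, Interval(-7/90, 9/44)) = Union({-8/3, -7/3}, Interval(-7/90, 9/44))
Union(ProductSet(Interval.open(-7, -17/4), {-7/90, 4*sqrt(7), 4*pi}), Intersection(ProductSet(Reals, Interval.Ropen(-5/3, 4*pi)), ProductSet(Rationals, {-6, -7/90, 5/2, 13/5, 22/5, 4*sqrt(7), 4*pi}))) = Union(ProductSet(Interval.open(-7, -17/4), {-7/90, 4*sqrt(7), 4*pi}), ProductSet(Rationals, {-7/90, 5/2, 13/5, 22/5, 4*sqrt(7)}))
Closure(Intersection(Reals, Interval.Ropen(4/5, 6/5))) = Interval(4/5, 6/5)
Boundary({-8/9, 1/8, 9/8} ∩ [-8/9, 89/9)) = {-8/9, 1/8, 9/8}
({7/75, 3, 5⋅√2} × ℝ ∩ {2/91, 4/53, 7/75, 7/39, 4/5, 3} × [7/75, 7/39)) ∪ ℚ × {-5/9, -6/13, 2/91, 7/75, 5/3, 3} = ({7/75, 3} × [7/75, 7/39)) ∪ (ℚ × {-5/9, -6/13, 2/91, 7/75, 5/3, 3})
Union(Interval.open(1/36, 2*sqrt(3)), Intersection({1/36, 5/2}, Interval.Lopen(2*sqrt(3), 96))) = Interval.open(1/36, 2*sqrt(3))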